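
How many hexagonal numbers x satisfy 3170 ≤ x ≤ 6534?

The n-th hexagonal number is n(2n−1).
Smallest index with value ≥ 3170: n = 41 (giving 3321).
Largest index with value ≤ 6534: n = 57 (giving 6441).
Indices 41 through 57: 17 terms.

17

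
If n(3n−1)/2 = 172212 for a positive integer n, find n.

Set n(3n−1)/2 = 172212, giving 3n² − n − 344424 = 0.
So n = (1 + 2033) / 6 = 2034/6 = 339.

339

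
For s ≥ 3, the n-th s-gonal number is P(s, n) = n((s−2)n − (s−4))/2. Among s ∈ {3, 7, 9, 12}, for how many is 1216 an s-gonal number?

2

s = 3: P(3, 48) = 1176 and P(3, 49) = 1225; 1216 is not s-gonal.
s = 7: P(7, 22) = 1177 and P(7, 23) = 1288; 1216 is not s-gonal.
s = 9: P(9, 19) = 1216. ✓
s = 12: P(12, 16) = 1216. ✓
Hits: s ∈ {9, 12} → 2.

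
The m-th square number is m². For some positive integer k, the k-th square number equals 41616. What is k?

We need n² = 41616, so n = √41616 = 204.

204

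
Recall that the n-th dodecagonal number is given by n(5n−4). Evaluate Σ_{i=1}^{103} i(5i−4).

1826396

Σ i(5i−4) = 5Σi² − 4Σi over i = 1..103.
Σi = 5356 and Σi² = 369564.
5·369564 − 4·5356 = 1826396.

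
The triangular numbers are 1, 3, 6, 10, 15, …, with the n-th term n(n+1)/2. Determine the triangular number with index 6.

21

The 6th triangular number is n(n+1)/2 with n = 6.
6·7/2 = 42/2 = 21.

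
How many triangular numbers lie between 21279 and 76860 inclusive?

186

The n-th triangular number is n(n+1)/2.
Smallest index with value ≥ 21279: n = 206 (giving 21321).
Largest index with value ≤ 76860: n = 391 (giving 76636).
Indices 206 through 391: 186 terms.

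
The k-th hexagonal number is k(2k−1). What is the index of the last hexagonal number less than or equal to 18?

3

Solve n(2n−1) ≤ 18 for integer n.
n = 3 gives 15 ≤ 18, while n = 4 gives 28 > 18; so the answer is index 3.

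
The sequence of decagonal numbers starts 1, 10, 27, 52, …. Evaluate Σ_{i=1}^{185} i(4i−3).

8459125

Σ i(4i−3) = 4Σi² − 3Σi over i = 1..185.
Σi = 17205 and Σi² = 2127685.
4·2127685 − 3·17205 = 8459125.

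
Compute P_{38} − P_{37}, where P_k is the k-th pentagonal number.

Consecutive pentagonal numbers differ by 3n − 2: here 3·38 − 2 = 112.

112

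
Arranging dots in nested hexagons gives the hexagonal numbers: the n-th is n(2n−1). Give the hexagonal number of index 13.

325

The 13th hexagonal number is n(2n−1) with n = 13.
13·(2·13 − 1) = 13·25 = 325.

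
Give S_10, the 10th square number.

100

10² = 100.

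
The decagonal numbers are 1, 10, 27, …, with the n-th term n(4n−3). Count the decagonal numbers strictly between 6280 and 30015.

The n-th decagonal number is n(4n−3).
Smallest index with value > 6280: n = 41 (giving 6601).
Largest index with value < 30015: n = 86 (giving 29326).
Indices 41 through 86: 46 terms.

46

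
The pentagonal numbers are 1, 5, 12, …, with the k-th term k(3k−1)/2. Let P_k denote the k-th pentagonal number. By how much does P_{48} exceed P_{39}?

48·(3·48 − 1)/2 = 3432 and 39·(3·39 − 1)/2 = 2262.
Difference: 3432 − 2262 = 1170.

1170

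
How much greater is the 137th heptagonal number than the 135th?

137·(5·137 − 3)/2 = 46717 and 135·(5·135 − 3)/2 = 45360.
Difference: 46717 − 45360 = 1357.

1357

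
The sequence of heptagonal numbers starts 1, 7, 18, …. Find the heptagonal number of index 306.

233631

The 306th heptagonal number is n(5n−3)/2 with n = 306.
306·(5·306 − 3)/2 = 306·1527/2 = 233631.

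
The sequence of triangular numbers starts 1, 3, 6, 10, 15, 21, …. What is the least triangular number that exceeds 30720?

30876

Solve n(n+1)/2 > 30720 for integer n.
The largest n with value ≤ 30720 is 247 (since 30628 ≤ 30720 < 30876), so the first above is n = 248, value 30876.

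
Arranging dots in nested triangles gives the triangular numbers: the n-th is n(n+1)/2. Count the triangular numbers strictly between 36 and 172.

The n-th triangular number is n(n+1)/2.
Smallest index with value > 36: n = 9 (giving 45).
Largest index with value < 172: n = 18 (giving 171).
Indices 9 through 18: 10 terms.

10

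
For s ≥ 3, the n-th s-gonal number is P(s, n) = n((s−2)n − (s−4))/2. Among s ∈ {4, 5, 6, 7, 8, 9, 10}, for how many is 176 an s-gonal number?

2

s = 4: P(4, 13) = 169 and P(4, 14) = 196; 176 is not s-gonal.
s = 5: P(5, 11) = 176. ✓
s = 6: P(6, 9) = 153 and P(6, 10) = 190; 176 is not s-gonal.
s = 7: P(7, 8) = 148 and P(7, 9) = 189; 176 is not s-gonal.
s = 8: P(8, 8) = 176. ✓
s = 9: P(9, 7) = 154 and P(9, 8) = 204; 176 is not s-gonal.
s = 10: P(10, 7) = 175 and P(10, 8) = 232; 176 is not s-gonal.
Hits: s ∈ {5, 8} → 2.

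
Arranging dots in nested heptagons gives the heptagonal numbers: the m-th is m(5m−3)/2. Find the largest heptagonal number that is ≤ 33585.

Solve n(5n−3)/2 ≤ 33585 for integer n.
n = 116 gives 33466 ≤ 33585, while n = 117 gives 34047 > 33585; so the answer is 33466.

33466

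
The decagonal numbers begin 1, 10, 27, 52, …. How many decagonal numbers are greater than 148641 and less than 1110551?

334

The n-th decagonal number is n(4n−3).
Smallest index with value > 148641: n = 194 (giving 149962).
Largest index with value < 1110551: n = 527 (giving 1109335).
Indices 194 through 527: 334 terms.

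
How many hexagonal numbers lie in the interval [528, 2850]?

22

The n-th hexagonal number is n(2n−1).
Smallest index with value ≥ 528: n = 17 (giving 561).
Largest index with value ≤ 2850: n = 38 (giving 2850).
Indices 17 through 38: 22 terms.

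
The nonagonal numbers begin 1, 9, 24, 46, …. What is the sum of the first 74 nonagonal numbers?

Σ i(7i−5)/2 = (7Σi² − 5Σi) / 2 over i = 1..74.
Σi = 2775 and Σi² = 137825.
(7·137825 − 5·2775) / 2 = 950900/2 = 475450.

475450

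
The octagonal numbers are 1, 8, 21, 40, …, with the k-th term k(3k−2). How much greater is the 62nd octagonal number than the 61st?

Consecutive octagonal numbers differ by 6n − 5: here 6·62 − 5 = 367.

367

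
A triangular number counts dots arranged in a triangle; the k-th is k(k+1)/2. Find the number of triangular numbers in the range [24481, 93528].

The n-th triangular number is n(n+1)/2.
Smallest index with value ≥ 24481: n = 221 (giving 24531).
Largest index with value ≤ 93528: n = 432 (giving 93528).
Indices 221 through 432: 212 terms.

212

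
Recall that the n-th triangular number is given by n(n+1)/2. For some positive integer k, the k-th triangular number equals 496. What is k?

31

Set n(n+1)/2 = 496, giving n² + n − 992 = 0.
So n = (-1 + 63) / 2 = 62/2 = 31.
Check: 31·32/2 = 496. ✓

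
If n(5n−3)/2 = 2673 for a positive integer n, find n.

33

Set n(5n−3)/2 = 2673, giving 5n² − 3n − 5346 = 0.
The discriminant is 9 + 40·2673 = 106929, and √106929 = 327.
So n = (3 + 327) / 10 = 330/10 = 33.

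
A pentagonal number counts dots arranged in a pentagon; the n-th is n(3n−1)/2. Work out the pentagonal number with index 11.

The 11th pentagonal number is n(3n−1)/2 with n = 11.
11·(3·11 − 1)/2 = 11·32/2 = 11·16 = 176.

176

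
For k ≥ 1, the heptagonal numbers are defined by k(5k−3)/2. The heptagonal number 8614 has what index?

59

Set n(5n−3)/2 = 8614, giving 5n² − 3n − 17228 = 0.
The discriminant is 9 + 40·8614 = 344569, and √344569 = 587.
So n = (3 + 587) / 10 = 590/10 = 59.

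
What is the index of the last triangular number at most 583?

33

Solve n(n+1)/2 ≤ 583 for integer n.
n = 33 gives 561 ≤ 583, while n = 34 gives 595 > 583; so the answer is index 33.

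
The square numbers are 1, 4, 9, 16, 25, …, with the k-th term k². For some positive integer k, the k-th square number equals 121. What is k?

11

We need n² = 121, so n = √121 = 11.
Check: 11² = 121. ✓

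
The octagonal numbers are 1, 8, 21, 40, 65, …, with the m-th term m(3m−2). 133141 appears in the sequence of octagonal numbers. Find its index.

211

Set n(3n−2) = 133141, giving 3n² − 2n − 133141 = 0.
So n = (2 + 1264) / 6 = 1266/6 = 211.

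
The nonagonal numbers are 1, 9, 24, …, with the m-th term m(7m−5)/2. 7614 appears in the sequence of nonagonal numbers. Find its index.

Set n(7n−5)/2 = 7614, giving 7n² − 5n − 15228 = 0.
The discriminant is 25 + 56·7614 = 426409, and √426409 = 653.
So n = (5 + 653) / 14 = 658/14 = 47.

47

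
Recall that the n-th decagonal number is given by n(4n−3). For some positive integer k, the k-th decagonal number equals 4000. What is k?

Set n(4n−3) = 4000, giving 4n² − 3n − 4000 = 0.
So n = (3 + 253) / 8 = 256/8 = 32.

32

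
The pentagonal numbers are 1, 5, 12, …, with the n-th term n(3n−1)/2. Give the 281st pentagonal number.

118301

The 281st pentagonal number is n(3n−1)/2 with n = 281.
281·(3·281 − 1)/2 = 281·842/2 = 281·421 = 118301.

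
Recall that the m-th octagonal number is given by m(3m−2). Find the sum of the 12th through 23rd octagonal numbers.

11034

Σ i(3i−2) = 3Σi² − 2Σi over i = 12..23.
Σi = 276 − 66 = 210 and Σi² = 4324 − 506 = 3818.
3·3818 − 2·210 = 11034.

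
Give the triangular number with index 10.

The 10th triangular number is n(n+1)/2 with n = 10.
10·11/2 = 110/2 = 55.

55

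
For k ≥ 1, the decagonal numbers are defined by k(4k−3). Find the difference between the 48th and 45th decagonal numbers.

48·(4·48 − 3) = 9072 and 45·(4·45 − 3) = 7965.
Difference: 9072 − 7965 = 1107.

1107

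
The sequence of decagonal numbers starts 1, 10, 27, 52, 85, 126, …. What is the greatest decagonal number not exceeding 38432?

Solve n(4n−3) ≤ 38432 for integer n.
n = 98 gives 38122 ≤ 38432, while n = 99 gives 38907 > 38432; so the answer is 38122.

38122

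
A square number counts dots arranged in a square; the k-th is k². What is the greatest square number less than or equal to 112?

100

Solve n² ≤ 112 for integer n.
n = 10 gives 100 ≤ 112, while n = 11 gives 121 > 112; so the answer is 100.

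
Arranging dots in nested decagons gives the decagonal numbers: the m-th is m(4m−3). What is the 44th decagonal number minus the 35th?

44·(4·44 − 3) = 7612 and 35·(4·35 − 3) = 4795.
Difference: 7612 − 4795 = 2817.

2817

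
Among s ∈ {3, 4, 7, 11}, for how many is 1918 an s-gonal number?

s = 3: P(3, 61) = 1891 and P(3, 62) = 1953; 1918 is not s-gonal.
s = 4: P(4, 43) = 1849 and P(4, 44) = 1936; 1918 is not s-gonal.
s = 7: P(7, 28) = 1918. ✓
s = 11: P(11, 21) = 1911 and P(11, 22) = 2101; 1918 is not s-gonal.
Hits: s ∈ {7} → 1.

1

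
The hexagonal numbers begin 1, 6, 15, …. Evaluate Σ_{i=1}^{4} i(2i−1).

Σ i(2i−1) = 2Σi² − Σi over i = 1..4.
Σi = 10 and Σi² = 30.
2·30 − 1·10 = 50.

50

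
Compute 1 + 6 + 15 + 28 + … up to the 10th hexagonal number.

Σ i(2i−1) = 2Σi² − Σi over i = 1..10.
Σi = 55 and Σi² = 385.
2·385 − 1·55 = 715.

715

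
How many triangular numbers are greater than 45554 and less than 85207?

111

The n-th triangular number is n(n+1)/2.
Smallest index with value > 45554: n = 302 (giving 45753).
Largest index with value < 85207: n = 412 (giving 85078).
Indices 302 through 412: 111 terms.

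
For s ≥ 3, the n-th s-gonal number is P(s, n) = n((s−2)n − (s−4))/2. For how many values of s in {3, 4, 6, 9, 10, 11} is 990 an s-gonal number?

s = 3: P(3, 44) = 990. ✓
s = 4: P(4, 31) = 961 and P(4, 32) = 1024; 990 is not s-gonal.
s = 6: P(6, 22) = 946 and P(6, 23) = 1035; 990 is not s-gonal.
s = 9: P(9, 17) = 969 and P(9, 18) = 1089; 990 is not s-gonal.
s = 10: P(10, 16) = 976 and P(10, 17) = 1105; 990 is not s-gonal.
s = 11: P(11, 15) = 960 and P(11, 16) = 1096; 990 is not s-gonal.
Hits: s ∈ {3} → 1.

1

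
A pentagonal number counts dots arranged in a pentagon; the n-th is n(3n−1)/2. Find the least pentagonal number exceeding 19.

22

Solve n(3n−1)/2 > 19 for integer n.
The largest n with value ≤ 19 is 3 (since 12 ≤ 19 < 22), so the first above is n = 4, value 22.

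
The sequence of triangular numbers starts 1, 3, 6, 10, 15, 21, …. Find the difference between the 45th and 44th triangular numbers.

45

Consecutive triangular numbers differ by n: T_{45} − T_{44} = 45.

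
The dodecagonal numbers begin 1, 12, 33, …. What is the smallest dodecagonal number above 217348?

217569

Solve n(5n−4) > 217348 for integer n.
The largest n with value ≤ 217348 is 208 (since 215488 ≤ 217348 < 217569), so the first above is n = 209, value 217569.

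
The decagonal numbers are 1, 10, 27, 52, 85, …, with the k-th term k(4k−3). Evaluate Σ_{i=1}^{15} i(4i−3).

Σ i(4i−3) = 4Σi² − 3Σi over i = 1..15.
Σi = 120 and Σi² = 1240.
4·1240 − 3·120 = 4600.

4600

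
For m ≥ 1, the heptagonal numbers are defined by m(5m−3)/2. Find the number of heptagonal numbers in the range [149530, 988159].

The n-th heptagonal number is n(5n−3)/2.
Smallest index with value ≥ 149530: n = 245 (giving 149695).
Largest index with value ≤ 988159: n = 629 (giving 988159).
Indices 245 through 629: 385 terms.

385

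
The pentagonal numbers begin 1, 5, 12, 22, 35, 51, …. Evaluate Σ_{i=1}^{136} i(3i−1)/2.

Σ i(3i−1)/2 = (3Σi² − Σi) / 2 over i = 1..136.
Σi = 9316 and Σi² = 847756.
(3·847756 − 1·9316) / 2 = 2533952/2 = 1266976.

1266976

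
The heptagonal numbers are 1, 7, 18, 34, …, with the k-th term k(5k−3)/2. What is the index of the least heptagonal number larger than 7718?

56

Solve n(5n−3)/2 > 7718 for integer n.
The largest n with value ≤ 7718 is 55 (since 7480 ≤ 7718 < 7756), so the first above is n = 56, value 7756.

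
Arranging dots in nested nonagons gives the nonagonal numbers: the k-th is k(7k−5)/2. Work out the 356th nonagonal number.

442686

356·(7·356 − 5)/2 = 356·2487/2 = 442686.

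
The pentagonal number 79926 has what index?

Set n(3n−1)/2 = 79926, giving 3n² − n − 159852 = 0.
The discriminant is 1 + 24·79926 = 1918225, and √1918225 = 1385.
So n = (1 + 1385) / 6 = 1386/6 = 231.

231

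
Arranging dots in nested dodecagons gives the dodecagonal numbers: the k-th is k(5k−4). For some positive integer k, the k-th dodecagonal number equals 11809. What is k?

Set n(5n−4) = 11809, giving 5n² − 4n − 11809 = 0.
The discriminant is 16 + 20·11809 = 236196, and √236196 = 486.
So n = (4 + 486) / 10 = 490/10 = 49.

49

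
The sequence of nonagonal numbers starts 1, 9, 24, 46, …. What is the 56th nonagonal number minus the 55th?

Consecutive nonagonal numbers differ by 7n − 6: here 7·56 − 6 = 386.

386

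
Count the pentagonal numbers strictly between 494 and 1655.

15

The n-th pentagonal number is n(3n−1)/2.
Smallest index with value > 494: n = 19 (giving 532).
Largest index with value < 1655: n = 33 (giving 1617).
Indices 19 through 33: 15 terms.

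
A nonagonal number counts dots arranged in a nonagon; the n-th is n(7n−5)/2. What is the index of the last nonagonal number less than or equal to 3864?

33

Solve n(7n−5)/2 ≤ 3864 for integer n.
n = 33 gives 3729 ≤ 3864, while n = 34 gives 3961 > 3864; so the answer is index 33.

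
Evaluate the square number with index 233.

54289

The 233rd square number is n² with n = 233.
233² = 54289.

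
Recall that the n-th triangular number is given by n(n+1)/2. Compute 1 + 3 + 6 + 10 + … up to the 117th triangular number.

273819

Σ i(i+1)/2 = (Σi² + Σi) / 2 over i = 1..117.
Σi = 6903 and Σi² = 540735.
(1·540735 + 1·6903) / 2 = 547638/2 = 273819.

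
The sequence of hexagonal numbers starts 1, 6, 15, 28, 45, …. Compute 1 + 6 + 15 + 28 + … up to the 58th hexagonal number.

131747

Σ i(2i−1) = 2Σi² − Σi over i = 1..58.
Σi = 1711 and Σi² = 66729.
2·66729 − 1·1711 = 131747.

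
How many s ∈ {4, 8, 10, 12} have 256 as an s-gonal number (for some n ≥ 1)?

1

s = 4: P(4, 16) = 256. ✓
s = 8: P(8, 9) = 225 and P(8, 10) = 280; 256 is not s-gonal.
s = 10: P(10, 8) = 232 and P(10, 9) = 297; 256 is not s-gonal.
s = 12: P(12, 7) = 217 and P(12, 8) = 288; 256 is not s-gonal.
Hits: s ∈ {4} → 1.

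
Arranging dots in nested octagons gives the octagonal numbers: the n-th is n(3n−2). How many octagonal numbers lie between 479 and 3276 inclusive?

21

The n-th octagonal number is n(3n−2).
Smallest index with value ≥ 479: n = 13 (giving 481).
Largest index with value ≤ 3276: n = 33 (giving 3201).
Indices 13 through 33: 21 terms.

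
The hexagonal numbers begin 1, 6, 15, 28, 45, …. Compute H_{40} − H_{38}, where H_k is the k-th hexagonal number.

40·(2·40 − 1) = 3160 and 38·(2·38 − 1) = 2850.
Difference: 3160 − 2850 = 310.

310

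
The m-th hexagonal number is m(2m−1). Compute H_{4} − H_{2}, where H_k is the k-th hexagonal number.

4·(2·4 − 1) = 28 and 2·(2·2 − 1) = 6.
Difference: 28 − 6 = 22.

22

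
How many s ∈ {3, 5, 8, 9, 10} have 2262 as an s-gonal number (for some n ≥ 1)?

s = 3: P(3, 66) = 2211 and P(3, 67) = 2278; 2262 is not s-gonal.
s = 5: P(5, 39) = 2262. ✓
s = 8: P(8, 27) = 2133 and P(8, 28) = 2296; 2262 is not s-gonal.
s = 9: P(9, 25) = 2125 and P(9, 26) = 2301; 2262 is not s-gonal.
s = 10: P(10, 24) = 2232 and P(10, 25) = 2425; 2262 is not s-gonal.
Hits: s ∈ {5} → 1.

1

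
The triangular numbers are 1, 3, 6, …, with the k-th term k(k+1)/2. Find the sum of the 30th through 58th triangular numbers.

29725

Σ i(i+1)/2 = (Σi² + Σi) / 2 over i = 30..58.
Σi = 1711 − 435 = 1276 and Σi² = 66729 − 8555 = 58174.
(1·58174 + 1·1276) / 2 = 59450/2 = 29725.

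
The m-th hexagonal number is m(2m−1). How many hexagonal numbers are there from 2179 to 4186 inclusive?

The n-th hexagonal number is n(2n−1).
Smallest index with value ≥ 2179: n = 34 (giving 2278).
Largest index with value ≤ 4186: n = 46 (giving 4186).
Indices 34 through 46: 13 terms.

13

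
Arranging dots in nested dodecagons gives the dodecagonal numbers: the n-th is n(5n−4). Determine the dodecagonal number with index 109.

58969

The 109th dodecagonal number is n(5n−4) with n = 109.
109·(5·109 − 4) = 109·541 = 58969.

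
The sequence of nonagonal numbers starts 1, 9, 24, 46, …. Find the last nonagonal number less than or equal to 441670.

Solve n(7n−5)/2 ≤ 441670 for integer n.
n = 355 gives 440200 ≤ 441670, while n = 356 gives 442686 > 441670; so the answer is 440200.

440200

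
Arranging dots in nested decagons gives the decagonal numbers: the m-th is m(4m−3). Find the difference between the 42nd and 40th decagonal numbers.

42·(4·42 − 3) = 6930 and 40·(4·40 − 3) = 6280.
Difference: 6930 − 6280 = 650.

650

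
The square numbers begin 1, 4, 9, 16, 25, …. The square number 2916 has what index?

We need n² = 2916, so n = √2916 = 54.
Check: 54² = 2916. ✓

54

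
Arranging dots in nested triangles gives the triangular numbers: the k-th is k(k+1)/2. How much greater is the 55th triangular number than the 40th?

720

55·56/2 = 1540 and 40·41/2 = 820.
Difference: 1540 − 820 = 720.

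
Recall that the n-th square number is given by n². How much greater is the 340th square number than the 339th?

n² − (n−1)² = 2n − 1, so 340² − 339² = 2·340 − 1 = 679.

679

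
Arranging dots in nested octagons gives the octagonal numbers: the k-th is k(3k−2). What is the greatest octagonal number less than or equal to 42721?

42245

Solve n(3n−2) ≤ 42721 for integer n.
n = 119 gives 42245 ≤ 42721, while n = 120 gives 42960 > 42721; so the answer is 42245.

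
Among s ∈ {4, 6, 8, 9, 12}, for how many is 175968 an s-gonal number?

s = 4: P(4, 419) = 175561 and P(4, 420) = 176400; 175968 is not s-gonal.
s = 6: P(6, 296) = 174936 and P(6, 297) = 176121; 175968 is not s-gonal.
s = 8: P(8, 242) = 175208 and P(8, 243) = 176661; 175968 is not s-gonal.
s = 9: P(9, 224) = 175056 and P(9, 225) = 176625; 175968 is not s-gonal.
s = 12: P(12, 188) = 175968. ✓
Hits: s ∈ {12} → 1.

1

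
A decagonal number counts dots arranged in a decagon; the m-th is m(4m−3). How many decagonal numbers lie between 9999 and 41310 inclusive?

The n-th decagonal number is n(4n−3).
Smallest index with value ≥ 9999: n = 51 (giving 10251).
Largest index with value ≤ 41310: n = 102 (giving 41310).
Indices 51 through 102: 52 terms.

52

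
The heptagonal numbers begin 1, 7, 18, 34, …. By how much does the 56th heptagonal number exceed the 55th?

Consecutive heptagonal numbers differ by 5n − 4: here 5·56 − 4 = 276.

276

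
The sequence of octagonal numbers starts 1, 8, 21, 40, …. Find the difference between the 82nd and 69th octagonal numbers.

82·(3·82 − 2) = 20008 and 69·(3·69 − 2) = 14145.
Difference: 20008 − 14145 = 5863.

5863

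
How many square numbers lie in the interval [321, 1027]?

The n-th square number is n².
Smallest index with value ≥ 321: n = 18 (giving 324).
Largest index with value ≤ 1027: n = 32 (giving 1024).
Indices 18 through 32: 15 terms.

15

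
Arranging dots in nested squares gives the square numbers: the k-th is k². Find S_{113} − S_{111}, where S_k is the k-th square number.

113² = 12769 and 111² = 12321.
Difference: 12769 − 12321 = 448.

448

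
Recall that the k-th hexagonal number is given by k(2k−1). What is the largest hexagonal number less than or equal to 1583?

Solve n(2n−1) ≤ 1583 for integer n.
n = 28 gives 1540 ≤ 1583, while n = 29 gives 1653 > 1583; so the answer is 1540.

1540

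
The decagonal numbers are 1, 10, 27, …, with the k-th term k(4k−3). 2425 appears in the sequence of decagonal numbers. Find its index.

Set n(4n−3) = 2425, giving 4n² − 3n − 2425 = 0.
The discriminant is 9 + 16·2425 = 38809, and √38809 = 197.
So n = (3 + 197) / 8 = 200/8 = 25.

25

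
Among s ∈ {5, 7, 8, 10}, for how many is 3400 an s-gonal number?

s = 5: P(5, 47) = 3290 and P(5, 48) = 3432; 3400 is not s-gonal.
s = 7: P(7, 37) = 3367 and P(7, 38) = 3553; 3400 is not s-gonal.
s = 8: P(8, 34) = 3400. ✓
s = 10: P(10, 29) = 3277 and P(10, 30) = 3510; 3400 is not s-gonal.
Hits: s ∈ {8} → 1.

1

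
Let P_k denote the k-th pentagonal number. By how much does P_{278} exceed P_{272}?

278·(3·278 − 1)/2 = 115787 and 272·(3·272 − 1)/2 = 110840.
Difference: 115787 − 110840 = 4947.

4947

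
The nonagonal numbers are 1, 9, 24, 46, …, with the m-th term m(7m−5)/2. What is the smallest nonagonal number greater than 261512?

Solve n(7n−5)/2 > 261512 for integer n.
The largest n with value ≤ 261512 is 273 (since 260169 ≤ 261512 < 262081), so the first above is n = 274, value 262081.

262081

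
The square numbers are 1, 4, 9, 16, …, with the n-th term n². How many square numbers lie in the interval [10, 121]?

The n-th square number is n².
Smallest index with value ≥ 10: n = 4 (giving 16).
Largest index with value ≤ 121: n = 11 (giving 121).
Indices 4 through 11: 8 terms.

8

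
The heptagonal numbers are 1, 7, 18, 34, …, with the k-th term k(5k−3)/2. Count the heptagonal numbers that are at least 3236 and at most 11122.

The n-th heptagonal number is n(5n−3)/2.
Smallest index with value ≥ 3236: n = 37 (giving 3367).
Largest index with value ≤ 11122: n = 67 (giving 11122).
Indices 37 through 67: 31 terms.

31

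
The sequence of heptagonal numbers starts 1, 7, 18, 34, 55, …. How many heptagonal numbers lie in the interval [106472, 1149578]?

The n-th heptagonal number is n(5n−3)/2.
Smallest index with value ≥ 106472: n = 207 (giving 106812).
Largest index with value ≤ 1149578: n = 678 (giving 1148193).
Indices 207 through 678: 472 terms.

472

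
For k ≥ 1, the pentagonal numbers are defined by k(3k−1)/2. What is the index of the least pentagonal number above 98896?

257

Solve n(3n−1)/2 > 98896 for integer n.
The largest n with value ≤ 98896 is 256 (since 98176 ≤ 98896 < 98945), so the first above is n = 257, value 98945.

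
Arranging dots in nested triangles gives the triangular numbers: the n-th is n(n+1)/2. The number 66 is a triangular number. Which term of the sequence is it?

Set n(n+1)/2 = 66, giving n² + n − 132 = 0.
The discriminant is 1 + 8·66 = 529, and √529 = 23.
So n = (-1 + 23) / 2 = 22/2 = 11.

11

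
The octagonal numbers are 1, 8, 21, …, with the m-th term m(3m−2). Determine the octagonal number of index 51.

The 51st octagonal number is n(3n−2) with n = 51.
51·(3·51 − 2) = 51·151 = 7701.

7701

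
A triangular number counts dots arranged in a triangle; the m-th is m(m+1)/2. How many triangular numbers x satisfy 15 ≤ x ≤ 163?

The n-th triangular number is n(n+1)/2.
Smallest index with value ≥ 15: n = 5 (giving 15).
Largest index with value ≤ 163: n = 17 (giving 153).
Indices 5 through 17: 13 terms.

13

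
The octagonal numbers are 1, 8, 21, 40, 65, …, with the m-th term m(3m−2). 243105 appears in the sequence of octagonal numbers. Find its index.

285

Set n(3n−2) = 243105, giving 3n² − 2n − 243105 = 0.
The discriminant is 4 + 12·243105 = 2917264, and √2917264 = 1708.
So n = (2 + 1708) / 6 = 1710/6 = 285.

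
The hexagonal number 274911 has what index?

371

Set n(2n−1) = 274911, giving 2n² − n − 274911 = 0.
So n = (1 + 1483) / 4 = 1484/4 = 371.
Check: 371·(2·371 − 1) = 274911. ✓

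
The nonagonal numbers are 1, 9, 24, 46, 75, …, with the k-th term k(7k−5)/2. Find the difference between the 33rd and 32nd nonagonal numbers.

225

Consecutive nonagonal numbers differ by 7n − 6: here 7·33 − 6 = 225.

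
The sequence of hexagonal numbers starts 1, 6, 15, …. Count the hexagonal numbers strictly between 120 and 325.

4

The n-th hexagonal number is n(2n−1).
Smallest index with value > 120: n = 9 (giving 153).
Largest index with value < 325: n = 12 (giving 276).
Indices 9 through 12: 4 terms.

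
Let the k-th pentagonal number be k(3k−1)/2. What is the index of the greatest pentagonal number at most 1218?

28

Solve n(3n−1)/2 ≤ 1218 for integer n.
n = 28 gives 1162 ≤ 1218, while n = 29 gives 1247 > 1218; so the answer is index 28.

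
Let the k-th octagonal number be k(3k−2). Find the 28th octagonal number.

28·(3·28 − 2) = 28·82 = 2296.

2296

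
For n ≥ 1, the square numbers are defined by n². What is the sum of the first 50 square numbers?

Σ_{i=1}^{50} i² = 50·51·101/6 = 42925.

42925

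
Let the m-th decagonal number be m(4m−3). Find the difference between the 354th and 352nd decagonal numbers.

354·(4·354 − 3) = 500202 and 352·(4·352 − 3) = 494560.
Difference: 500202 − 494560 = 5642.

5642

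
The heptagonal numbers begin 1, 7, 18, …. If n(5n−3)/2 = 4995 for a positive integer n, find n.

Set n(5n−3)/2 = 4995, giving 5n² − 3n − 9990 = 0.
So n = (3 + 447) / 10 = 450/10 = 45.
Check: 45·(5·45 − 3)/2 = 4995. ✓

45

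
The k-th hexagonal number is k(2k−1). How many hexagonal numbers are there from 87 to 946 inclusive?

The n-th hexagonal number is n(2n−1).
Smallest index with value ≥ 87: n = 7 (giving 91).
Largest index with value ≤ 946: n = 22 (giving 946).
Indices 7 through 22: 16 terms.

16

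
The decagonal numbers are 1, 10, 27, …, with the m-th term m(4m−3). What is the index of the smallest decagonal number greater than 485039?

Solve n(4n−3) > 485039 for integer n.
The largest n with value ≤ 485039 is 348 (since 483372 ≤ 485039 < 486157), so the first above is n = 349, value 486157.

349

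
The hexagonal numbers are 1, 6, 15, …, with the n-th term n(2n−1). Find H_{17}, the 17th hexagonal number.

The 17th hexagonal number is n(2n−1) with n = 17.
17·(2·17 − 1) = 17·33 = 561.

561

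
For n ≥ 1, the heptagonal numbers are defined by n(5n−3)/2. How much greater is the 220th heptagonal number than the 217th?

3273

220·(5·220 − 3)/2 = 120670 and 217·(5·217 − 3)/2 = 117397.
Difference: 120670 − 117397 = 3273.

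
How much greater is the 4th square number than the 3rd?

n² − (n−1)² = 2n − 1, so 4² − 3² = 2·4 − 1 = 7.

7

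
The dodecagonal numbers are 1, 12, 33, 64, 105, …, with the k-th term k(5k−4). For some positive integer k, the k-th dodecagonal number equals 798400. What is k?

Set n(5n−4) = 798400, giving 5n² − 4n − 798400 = 0.
The discriminant is 16 + 20·798400 = 15968016, and √15968016 = 3996.
So n = (4 + 3996) / 10 = 4000/10 = 400.
Check: 400·(5·400 − 4) = 798400. ✓

400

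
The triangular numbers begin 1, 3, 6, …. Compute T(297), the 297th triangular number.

The 297th triangular number is n(n+1)/2 with n = 297.
297·298/2 = 88506/2 = 44253.

44253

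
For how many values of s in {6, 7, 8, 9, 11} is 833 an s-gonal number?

2

s = 6: P(6, 20) = 780 and P(6, 21) = 861; 833 is not s-gonal.
s = 7: P(7, 18) = 783 and P(7, 19) = 874; 833 is not s-gonal.
s = 8: P(8, 17) = 833. ✓
s = 9: P(9, 15) = 750 and P(9, 16) = 856; 833 is not s-gonal.
s = 11: P(11, 14) = 833. ✓
Hits: s ∈ {8, 11} → 2.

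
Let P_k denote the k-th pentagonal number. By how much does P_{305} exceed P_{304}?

Consecutive pentagonal numbers differ by 3n − 2: here 3·305 − 2 = 913.

913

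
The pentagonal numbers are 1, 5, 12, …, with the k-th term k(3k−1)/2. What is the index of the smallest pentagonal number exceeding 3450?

Solve n(3n−1)/2 > 3450 for integer n.
The largest n with value ≤ 3450 is 48 (since 3432 ≤ 3450 < 3577), so the first above is n = 49, value 3577.

49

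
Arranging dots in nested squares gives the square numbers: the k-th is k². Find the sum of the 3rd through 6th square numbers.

86

Σ_{i=3}^{6} i² = 91 − 5 = 86.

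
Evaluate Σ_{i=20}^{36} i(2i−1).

Σ i(2i−1) = 2Σi² − Σi over i = 20..36.
Σi = 666 − 190 = 476 and Σi² = 16206 − 2470 = 13736.
2·13736 − 1·476 = 26996.

26996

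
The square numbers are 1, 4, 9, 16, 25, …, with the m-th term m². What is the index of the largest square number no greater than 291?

17

Solve n² ≤ 291 for integer n.
n = 17 gives 289 ≤ 291, while n = 18 gives 324 > 291; so the answer is index 17.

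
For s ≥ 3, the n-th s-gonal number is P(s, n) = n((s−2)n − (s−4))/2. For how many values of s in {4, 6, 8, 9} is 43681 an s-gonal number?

s = 4: P(4, 209) = 43681. ✓
s = 6: P(6, 148) = 43660 and P(6, 149) = 44253; 43681 is not s-gonal.
s = 8: P(8, 121) = 43681. ✓
s = 9: P(9, 112) = 43624 and P(9, 113) = 44409; 43681 is not s-gonal.
Hits: s ∈ {4, 8} → 2.

2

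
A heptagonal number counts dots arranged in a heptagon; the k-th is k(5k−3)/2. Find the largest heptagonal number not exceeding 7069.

6943

Solve n(5n−3)/2 ≤ 7069 for integer n.
n = 53 gives 6943 ≤ 7069, while n = 54 gives 7209 > 7069; so the answer is 6943.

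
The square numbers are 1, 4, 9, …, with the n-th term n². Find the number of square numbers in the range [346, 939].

The n-th square number is n².
Smallest index with value ≥ 346: n = 19 (giving 361).
Largest index with value ≤ 939: n = 30 (giving 900).
Indices 19 through 30: 12 terms.

12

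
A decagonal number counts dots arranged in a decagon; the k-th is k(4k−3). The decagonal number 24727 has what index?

79

Set n(4n−3) = 24727, giving 4n² − 3n − 24727 = 0.
The discriminant is 9 + 16·24727 = 395641, and √395641 = 629.
So n = (3 + 629) / 8 = 632/8 = 79.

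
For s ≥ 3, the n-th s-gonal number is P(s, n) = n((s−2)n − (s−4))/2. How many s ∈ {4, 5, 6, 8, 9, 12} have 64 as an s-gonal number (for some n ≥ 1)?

2

s = 4: P(4, 8) = 64. ✓
s = 5: P(5, 6) = 51 and P(5, 7) = 70; 64 is not s-gonal.
s = 6: P(6, 5) = 45 and P(6, 6) = 66; 64 is not s-gonal.
s = 8: P(8, 4) = 40 and P(8, 5) = 65; 64 is not s-gonal.
s = 9: P(9, 4) = 46 and P(9, 5) = 75; 64 is not s-gonal.
s = 12: P(12, 4) = 64. ✓
Hits: s ∈ {4, 12} → 2.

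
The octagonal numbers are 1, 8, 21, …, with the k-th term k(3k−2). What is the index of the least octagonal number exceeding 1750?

25

Solve n(3n−2) > 1750 for integer n.
The largest n with value ≤ 1750 is 24 (since 1680 ≤ 1750 < 1825), so the first above is n = 25, value 1825.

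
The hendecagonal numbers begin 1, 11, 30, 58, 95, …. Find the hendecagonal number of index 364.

594958

364·(9·364 − 7)/2 = 364·3269/2 = 594958.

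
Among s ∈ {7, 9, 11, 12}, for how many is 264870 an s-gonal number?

s = 7: P(7, 325) = 263575 and P(7, 326) = 265201; 264870 is not s-gonal.
s = 9: P(9, 275) = 264000 and P(9, 276) = 265926; 264870 is not s-gonal.
s = 11: P(11, 243) = 264870. ✓
s = 12: P(12, 230) = 263580 and P(12, 231) = 265881; 264870 is not s-gonal.
Hits: s ∈ {11} → 1.

1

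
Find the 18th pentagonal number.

477

The 18th pentagonal number is n(3n−1)/2 with n = 18.
18·(3·18 − 1)/2 = 18·53/2 = 477.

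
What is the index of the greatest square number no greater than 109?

10

Solve n² ≤ 109 for integer n.
n = 10 gives 100 ≤ 109, while n = 11 gives 121 > 109; so the answer is index 10.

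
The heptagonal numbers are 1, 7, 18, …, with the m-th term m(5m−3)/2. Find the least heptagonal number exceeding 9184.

Solve n(5n−3)/2 > 9184 for integer n.
The largest n with value ≤ 9184 is 60 (since 8910 ≤ 9184 < 9211), so the first above is n = 61, value 9211.

9211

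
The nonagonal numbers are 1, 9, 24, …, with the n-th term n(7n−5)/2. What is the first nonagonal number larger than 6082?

6364

Solve n(7n−5)/2 > 6082 for integer n.
The largest n with value ≤ 6082 is 42 (since 6069 ≤ 6082 < 6364), so the first above is n = 43, value 6364.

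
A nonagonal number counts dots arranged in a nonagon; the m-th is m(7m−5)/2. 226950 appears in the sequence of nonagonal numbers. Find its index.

Set n(7n−5)/2 = 226950, giving 7n² − 5n − 453900 = 0.
The discriminant is 25 + 56·226950 = 12709225, and √12709225 = 3565.
So n = (5 + 3565) / 14 = 3570/14 = 255.
Check: 255·(7·255 − 5)/2 = 226950. ✓

255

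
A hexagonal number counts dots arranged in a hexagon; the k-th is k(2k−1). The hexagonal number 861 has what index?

Set n(2n−1) = 861, giving 2n² − n − 861 = 0.
The discriminant is 1 + 8·861 = 6889, and √6889 = 83.
So n = (1 + 83) / 4 = 84/4 = 21.

21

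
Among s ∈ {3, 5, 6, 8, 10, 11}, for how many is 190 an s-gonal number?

2

s = 3: P(3, 19) = 190. ✓
s = 5: P(5, 11) = 176 and P(5, 12) = 210; 190 is not s-gonal.
s = 6: P(6, 10) = 190. ✓
s = 8: P(8, 8) = 176 and P(8, 9) = 225; 190 is not s-gonal.
s = 10: P(10, 7) = 175 and P(10, 8) = 232; 190 is not s-gonal.
s = 11: P(11, 6) = 141 and P(11, 7) = 196; 190 is not s-gonal.
Hits: s ∈ {3, 6} → 2.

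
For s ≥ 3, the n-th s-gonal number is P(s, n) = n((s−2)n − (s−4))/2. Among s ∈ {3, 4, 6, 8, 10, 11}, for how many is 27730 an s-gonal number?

2

s = 3: P(3, 235) = 27730. ✓
s = 4: P(4, 166) = 27556 and P(4, 167) = 27889; 27730 is not s-gonal.
s = 6: P(6, 118) = 27730. ✓
s = 8: P(8, 96) = 27456 and P(8, 97) = 28033; 27730 is not s-gonal.
s = 10: P(10, 83) = 27307 and P(10, 84) = 27972; 27730 is not s-gonal.
s = 11: P(11, 78) = 27105 and P(11, 79) = 27808; 27730 is not s-gonal.
Hits: s ∈ {3, 6} → 2.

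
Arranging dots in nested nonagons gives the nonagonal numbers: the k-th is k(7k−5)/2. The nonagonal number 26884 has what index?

Set n(7n−5)/2 = 26884, giving 7n² − 5n − 53768 = 0.
The discriminant is 25 + 56·26884 = 1505529, and √1505529 = 1227.
So n = (5 + 1227) / 14 = 1232/14 = 88.
Check: 88·(7·88 − 5)/2 = 26884. ✓

88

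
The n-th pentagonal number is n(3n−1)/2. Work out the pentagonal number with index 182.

The 182nd pentagonal number is n(3n−1)/2 with n = 182.
182·(3·182 − 1)/2 = 182·545/2 = 49595.

49595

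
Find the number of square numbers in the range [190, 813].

15

The n-th square number is n².
Smallest index with value ≥ 190: n = 14 (giving 196).
Largest index with value ≤ 813: n = 28 (giving 784).
Indices 14 through 28: 15 terms.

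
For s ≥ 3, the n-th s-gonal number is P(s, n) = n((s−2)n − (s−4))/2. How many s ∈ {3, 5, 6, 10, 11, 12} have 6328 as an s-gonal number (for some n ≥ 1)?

s = 3: P(3, 112) = 6328. ✓
s = 5: P(5, 65) = 6305 and P(5, 66) = 6501; 6328 is not s-gonal.
s = 6: P(6, 56) = 6216 and P(6, 57) = 6441; 6328 is not s-gonal.
s = 10: P(10, 40) = 6280 and P(10, 41) = 6601; 6328 is not s-gonal.
s = 11: P(11, 37) = 6031 and P(11, 38) = 6365; 6328 is not s-gonal.
s = 12: P(12, 35) = 5985 and P(12, 36) = 6336; 6328 is not s-gonal.
Hits: s ∈ {3} → 1.

1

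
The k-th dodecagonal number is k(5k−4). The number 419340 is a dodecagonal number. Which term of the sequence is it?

290

Set n(5n−4) = 419340, giving 5n² − 4n − 419340 = 0.
The discriminant is 16 + 20·419340 = 8386816, and √8386816 = 2896.
So n = (4 + 2896) / 10 = 2900/10 = 290.
Check: 290·(5·290 − 4) = 419340. ✓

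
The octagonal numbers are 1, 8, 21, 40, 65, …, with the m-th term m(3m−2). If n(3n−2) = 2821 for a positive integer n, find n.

31

Set n(3n−2) = 2821, giving 3n² − 2n − 2821 = 0.
So n = (2 + 184) / 6 = 186/6 = 31.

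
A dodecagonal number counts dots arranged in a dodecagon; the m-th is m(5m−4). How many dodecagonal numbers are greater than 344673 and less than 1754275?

The n-th dodecagonal number is n(5n−4).
Smallest index with value > 344673: n = 263 (giving 344793).
Largest index with value < 1754275: n = 592 (giving 1749952).
Indices 263 through 592: 330 terms.

330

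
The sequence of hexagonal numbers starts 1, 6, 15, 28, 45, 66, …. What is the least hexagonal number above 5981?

Solve n(2n−1) > 5981 for integer n.
The largest n with value ≤ 5981 is 54 (since 5778 ≤ 5981 < 5995), so the first above is n = 55, value 5995.

5995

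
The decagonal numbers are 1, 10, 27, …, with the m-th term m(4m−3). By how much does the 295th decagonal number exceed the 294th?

2353

Consecutive decagonal numbers differ by 8n − 7: here 8·295 − 7 = 2353.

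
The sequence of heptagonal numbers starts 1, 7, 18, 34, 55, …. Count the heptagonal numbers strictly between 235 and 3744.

The n-th heptagonal number is n(5n−3)/2.
Smallest index with value > 235: n = 11 (giving 286).
Largest index with value < 3744: n = 38 (giving 3553).
Indices 11 through 38: 28 terms.

28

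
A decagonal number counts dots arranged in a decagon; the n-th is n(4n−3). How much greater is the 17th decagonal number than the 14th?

363

17·(4·17 − 3) = 1105 and 14·(4·14 − 3) = 742.
Difference: 1105 − 742 = 363.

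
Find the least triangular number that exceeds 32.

36

Solve n(n+1)/2 > 32 for integer n.
The largest n with value ≤ 32 is 7 (since 28 ≤ 32 < 36), so the first above is n = 8, value 36.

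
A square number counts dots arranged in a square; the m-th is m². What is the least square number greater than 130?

Solve n² > 130 for integer n.
The largest n with value ≤ 130 is 11 (since 121 ≤ 130 < 144), so the first above is n = 12, value 144.

144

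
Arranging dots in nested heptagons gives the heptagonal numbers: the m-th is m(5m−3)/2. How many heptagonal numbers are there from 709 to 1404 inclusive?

7

The n-th heptagonal number is n(5n−3)/2.
Smallest index with value ≥ 709: n = 18 (giving 783).
Largest index with value ≤ 1404: n = 24 (giving 1404).
Indices 18 through 24: 7 terms.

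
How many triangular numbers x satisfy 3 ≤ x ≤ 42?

7

The n-th triangular number is n(n+1)/2.
Smallest index with value ≥ 3: n = 2 (giving 3).
Largest index with value ≤ 42: n = 8 (giving 36).
Indices 2 through 8: 7 terms.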